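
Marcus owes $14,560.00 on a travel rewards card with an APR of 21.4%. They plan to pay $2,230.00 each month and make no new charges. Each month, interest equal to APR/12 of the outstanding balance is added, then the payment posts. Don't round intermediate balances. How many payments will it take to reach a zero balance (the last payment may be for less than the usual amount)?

Monthly rate r = 21.4%/12 = 1.78333% = 0.0178333.
Recurrence: B ← B·(1+r) − $2,230.00.
Month 1: interest $259.65; balance after payment $12,589.65.
Month 2: interest $224.52; balance after payment $10,584.17.
Closed form: n = −ln(1 − rB₀/P)/ln(1+r) = −ln(0.88356)/ln(1.01783) ≈ 7.003, so the balance reaches zero during payment 8.

8 payments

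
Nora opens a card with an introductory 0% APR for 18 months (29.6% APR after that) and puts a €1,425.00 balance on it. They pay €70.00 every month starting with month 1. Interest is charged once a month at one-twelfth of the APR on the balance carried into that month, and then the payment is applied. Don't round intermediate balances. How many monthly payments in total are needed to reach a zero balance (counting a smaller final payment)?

Promo months 1–18 at r₀ = 0%/12 = 0; months 19+ at r₁ = 29.6%/12 = 0.0246667.
After month 18 (no interest yet): B = €1,425.00 − 18·€70.00 = €165.00.
Then at r₁ with €70.00/mo: n₂ = −ln(1 − r₁·B/P)/ln(1+r₁) ≈ 2.46 → 3 more payments.

21 payments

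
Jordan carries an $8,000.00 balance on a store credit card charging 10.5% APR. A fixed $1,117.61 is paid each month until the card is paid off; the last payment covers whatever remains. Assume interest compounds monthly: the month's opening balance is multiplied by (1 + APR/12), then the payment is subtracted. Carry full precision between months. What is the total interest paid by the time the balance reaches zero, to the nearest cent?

$298.79

Monthly rate r = 10.5%/12 = 0.875% = 0.00875.
Payoff takes n = ⌈−ln(1 − rB₀/P)/ln(1+r)⌉ = ⌈7.424⌉ = 8 payments; the last is $475.52.
Total paid = 7·$1,117.61 + $475.52 = $8,298.79.
Total interest = total paid − principal = $8,298.79 − $8,000.00 = $298.79.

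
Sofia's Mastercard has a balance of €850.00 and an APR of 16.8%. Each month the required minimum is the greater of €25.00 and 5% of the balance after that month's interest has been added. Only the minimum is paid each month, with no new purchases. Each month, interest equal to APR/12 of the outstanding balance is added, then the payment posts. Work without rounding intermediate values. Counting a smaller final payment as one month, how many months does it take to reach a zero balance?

38 months

Monthly rate r = 16.8%/12 = 1.4% = 0.014.
While 5% of the post-interest balance exceeds €25.00, each month B ← (B·(1+r))·(1 − 0.05), i.e. B shrinks by the factor (1+r)·0.95 = 0.9633.
This holds for months 1–15. Entering month 16 the balance is €485.11; 5% of the post-interest balance is now below €25.00, so the flat €25.00 minimum applies from here.
From month 16 a fixed €25.00 at rate r clears €485.11 in 23 more payments. Total: 15 + 23 = 38 months.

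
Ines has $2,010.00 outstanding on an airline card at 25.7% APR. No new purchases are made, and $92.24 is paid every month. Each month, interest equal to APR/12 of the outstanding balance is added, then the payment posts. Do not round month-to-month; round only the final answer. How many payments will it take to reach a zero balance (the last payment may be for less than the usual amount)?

30 payments

Monthly rate r = 25.7%/12 = 2.14167% = 0.0214167.
Recurrence: B ← B·(1+r) − $92.24.
Month 1: interest $43.05; balance after payment $1,960.81.
Month 2: interest $41.99; balance after payment $1,910.56.
Closed form: n = −ln(1 − rB₀/P)/ln(1+r) = −ln(0.53331)/ln(1.02142) ≈ 29.667, so the balance reaches zero during payment 30.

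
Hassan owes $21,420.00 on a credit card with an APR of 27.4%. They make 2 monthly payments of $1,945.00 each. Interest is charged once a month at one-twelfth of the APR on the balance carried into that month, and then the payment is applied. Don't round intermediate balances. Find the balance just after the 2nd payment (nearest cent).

$18,474.94

Monthly rate r = 27.4%/12 = 2.28333% = 0.0228333.
Each month: B ← B·(1+r) − $1,945.00.
Month 1: interest $489.09; balance after payment $19,964.09.
Month 2: interest $455.85; balance after payment $18,474.94.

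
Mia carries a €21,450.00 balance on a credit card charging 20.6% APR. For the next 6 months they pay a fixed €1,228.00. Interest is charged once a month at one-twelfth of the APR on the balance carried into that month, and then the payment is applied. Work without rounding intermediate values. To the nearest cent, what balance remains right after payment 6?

€16,064.82

Monthly rate r = 20.6%/12 = 1.71667% = 0.0171667.
Each month: B ← B·(1+r) − €1,228.00.
Month 1: interest €368.23; balance after payment €20,590.22.
Month 2: interest €353.47; balance after payment €19,715.69.
Month 3: interest €338.45; balance after payment €18,826.14.
Month 4: interest €323.18; balance after payment €17,921.33.
Month 5: interest €307.65; balance after payment €17,000.97.
Month 6: interest €291.85; balance after payment €16,064.82.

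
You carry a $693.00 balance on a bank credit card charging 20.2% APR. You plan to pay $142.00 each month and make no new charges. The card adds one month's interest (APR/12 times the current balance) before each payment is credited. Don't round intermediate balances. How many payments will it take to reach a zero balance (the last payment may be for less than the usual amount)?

Monthly rate r = 20.2%/12 = 1.68333% = 0.0168333.
Recurrence: B ← B·(1+r) − $142.00.
Month 1: interest $11.67; balance after payment $562.67.
Month 2: interest $9.47; balance after payment $430.14.
Month 3: interest $7.24; balance after payment $295.38.
Month 4: interest $4.97; balance after payment $158.35.
Month 5: interest $2.67; balance after payment $19.02.
Month 6: interest $0.32; balance after payment $0.00.

6 months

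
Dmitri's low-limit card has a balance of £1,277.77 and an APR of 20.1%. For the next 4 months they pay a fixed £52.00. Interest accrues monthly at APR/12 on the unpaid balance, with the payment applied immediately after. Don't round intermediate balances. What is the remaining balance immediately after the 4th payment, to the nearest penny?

Monthly rate r = 20.1%/12 = 1.675% = 0.01675.
Each month: B ← B·(1+r) − £52.00.
Month 1: interest £21.40; balance after payment £1,247.17.
Month 2: interest £20.89; balance after payment £1,216.06.
Month 3: interest £20.37; balance after payment £1,184.43.
Month 4: interest £19.84; balance after payment £1,152.27.

£1,152.27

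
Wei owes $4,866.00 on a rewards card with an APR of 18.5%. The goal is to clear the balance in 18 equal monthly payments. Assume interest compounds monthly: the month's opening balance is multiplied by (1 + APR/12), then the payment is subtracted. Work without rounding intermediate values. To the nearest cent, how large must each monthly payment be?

Monthly rate r = 18.5%/12 = 1.54167% = 0.0154167.
Level-payment amortization: P = B₀·r / (1 − (1+r)^(−n)) = 4866.00·0.0154167 / (1 − 1.01542^(−18)).
Denominator 1 − (1+r)^(−18) = 0.240718488.
P = 75.0175 / 0.240718488 ≈ 311.64.

$311.64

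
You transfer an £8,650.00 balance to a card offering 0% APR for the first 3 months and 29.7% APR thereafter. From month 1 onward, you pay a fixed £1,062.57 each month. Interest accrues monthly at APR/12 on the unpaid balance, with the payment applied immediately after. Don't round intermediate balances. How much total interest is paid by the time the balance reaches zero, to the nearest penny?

Promo months 1–3 at r₀ = 0%/12 = 0; months 4+ at r₁ = 29.7%/12 = 0.02475.
After month 3 (no interest yet): B = £8,650.00 − 3·£1,062.57 = £5,462.29.
Then at r₁ with £1,062.57/mo: n₂ = −ln(1 − r₁·B/P)/ln(1+r₁) ≈ 5.57 → 6 more payments.
Total paid = 8·£1,062.57 + £604.73 = £9,105.29; interest = £9,105.29 − £8,650.00 = £455.29.

£455.29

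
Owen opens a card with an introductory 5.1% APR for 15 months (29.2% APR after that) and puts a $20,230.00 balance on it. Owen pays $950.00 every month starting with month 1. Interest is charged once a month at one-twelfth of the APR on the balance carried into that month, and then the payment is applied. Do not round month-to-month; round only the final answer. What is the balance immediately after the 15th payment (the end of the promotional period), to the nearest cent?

$6,876.90

Promo months 1–15 at r₀ = 5.1%/12 = 0.00425; months 16+ at r₁ = 29.2%/12 = 0.0243333.
After month 15: iterate B ← B·(1+r₀) − $950.00 for 15 months → $6,876.90.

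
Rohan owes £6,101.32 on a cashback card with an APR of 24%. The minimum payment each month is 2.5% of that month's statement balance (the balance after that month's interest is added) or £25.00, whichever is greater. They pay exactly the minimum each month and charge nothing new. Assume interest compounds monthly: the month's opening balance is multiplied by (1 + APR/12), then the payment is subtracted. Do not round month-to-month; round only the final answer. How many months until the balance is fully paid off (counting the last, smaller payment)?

409 months

Monthly rate r = 24%/12 = 2% = 0.02.
While 2.5% of the post-interest balance exceeds £25.00, each month B ← (B·(1+r))·(1 − 0.025), i.e. B shrinks by the factor (1+r)·0.975 = 0.9945.
This holds for months 1–332. Entering month 333 the balance is £977.72; 2.5% of the post-interest balance is now below £25.00, so the flat £25.00 minimum applies from here.
From month 333 a fixed £25.00 at rate r clears £977.72 in 77 more payments. Total: 332 + 77 = 409 months.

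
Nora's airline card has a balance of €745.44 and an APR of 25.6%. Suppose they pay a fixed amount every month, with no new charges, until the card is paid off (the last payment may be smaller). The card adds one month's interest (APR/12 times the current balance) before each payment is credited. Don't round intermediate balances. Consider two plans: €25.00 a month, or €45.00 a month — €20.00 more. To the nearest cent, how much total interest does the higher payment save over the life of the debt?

Monthly rate r = 25.6%/12 = 2.13333% = 0.0213333.
At €25.00/mo: n = ⌈−ln(1 − rB₀/P)/ln(1+r)⌉ = 48 payments (last €22.27); total interest = total paid − €745.44 = €451.83.
At €45.00/mo: 21 payments (last €29.61); total interest €184.17.
Interest saved = €451.83 − €184.17 = €267.66.

€267.66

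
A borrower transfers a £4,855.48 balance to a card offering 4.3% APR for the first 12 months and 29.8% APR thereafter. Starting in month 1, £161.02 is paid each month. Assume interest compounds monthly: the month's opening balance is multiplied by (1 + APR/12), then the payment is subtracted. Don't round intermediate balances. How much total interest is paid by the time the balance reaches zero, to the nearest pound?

Promo months 1–12 at r₀ = 4.3%/12 = 0.00358333; months 13+ at r₁ = 29.8%/12 = 0.0248333.
After month 12: iterate B ← B·(1+r₀) − £161.02 for 12 months → £3,097.65.
Then at r₁ with £161.02/mo: n₂ = −ln(1 − r₁·B/P)/ln(1+r₁) ≈ 26.48 → 27 more payments.
Total paid = 38·£161.02 + £77.96 = £6,196.72; interest = £6,196.72 − £4,855.48 = £1,341.24.

£1,341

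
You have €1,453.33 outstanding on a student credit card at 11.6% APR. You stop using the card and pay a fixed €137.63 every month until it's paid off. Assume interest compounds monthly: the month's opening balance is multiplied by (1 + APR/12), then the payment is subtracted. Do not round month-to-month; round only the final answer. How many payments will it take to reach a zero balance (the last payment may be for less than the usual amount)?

12 payments

Monthly rate r = 11.6%/12 = 0.966667% = 0.00966667.
Recurrence: B ← B·(1+r) − €137.63.
Month 1: interest €14.05; balance after payment €1,329.75.
Month 2: interest €12.85; balance after payment €1,204.97.
Closed form: n = −ln(1 − rB₀/P)/ln(1+r) = −ln(0.89792)/ln(1.00967) ≈ 11.192, so the balance reaches zero during payment 12.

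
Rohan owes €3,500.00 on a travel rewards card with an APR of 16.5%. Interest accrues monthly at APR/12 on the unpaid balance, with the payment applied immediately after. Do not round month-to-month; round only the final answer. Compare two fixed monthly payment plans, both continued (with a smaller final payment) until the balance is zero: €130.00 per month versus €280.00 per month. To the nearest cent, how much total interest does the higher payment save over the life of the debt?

Monthly rate r = 16.5%/12 = 1.375% = 0.01375.
At €130.00/mo: n = ⌈−ln(1 − rB₀/P)/ln(1+r)⌉ = 34 payments (last €111.32); total interest = total paid − €3,500.00 = €901.32.
At €280.00/mo: 14 payments (last €227.04); total interest €367.04.
Interest saved = €901.32 − €367.04 = €534.28.

€534.28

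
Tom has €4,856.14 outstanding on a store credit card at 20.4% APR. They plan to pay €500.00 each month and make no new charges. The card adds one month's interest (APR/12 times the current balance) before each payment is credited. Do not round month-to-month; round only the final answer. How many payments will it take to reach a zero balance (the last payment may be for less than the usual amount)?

Monthly rate r = 20.4%/12 = 1.7% = 0.017.
Recurrence: B ← B·(1+r) − €500.00.
Month 1: interest €82.55; balance after payment €4,438.69.
Month 2: interest €75.46; balance after payment €4,014.15.
Closed form: n = −ln(1 − rB₀/P)/ln(1+r) = −ln(0.83489)/ln(1.017) ≈ 10.705, so the balance reaches zero during payment 11.

11 payments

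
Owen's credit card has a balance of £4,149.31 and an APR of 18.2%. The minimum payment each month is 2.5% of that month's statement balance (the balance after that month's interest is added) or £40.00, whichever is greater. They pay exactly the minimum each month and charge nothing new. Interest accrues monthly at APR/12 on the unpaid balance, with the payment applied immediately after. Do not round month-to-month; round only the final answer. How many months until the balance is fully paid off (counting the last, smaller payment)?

155 months

Monthly rate r = 18.2%/12 = 1.51667% = 0.0151667.
While 2.5% of the post-interest balance exceeds £40.00, each month B ← (B·(1+r))·(1 − 0.025), i.e. B shrinks by the factor (1+r)·0.975 = 0.98979.
This holds for months 1–95. Entering month 96 the balance is £1,564.81; 2.5% of the post-interest balance is now below £40.00, so the flat £40.00 minimum applies from here.
From month 96 a fixed £40.00 at rate r clears £1,564.81 in 60 more payments. Total: 95 + 60 = 155 months.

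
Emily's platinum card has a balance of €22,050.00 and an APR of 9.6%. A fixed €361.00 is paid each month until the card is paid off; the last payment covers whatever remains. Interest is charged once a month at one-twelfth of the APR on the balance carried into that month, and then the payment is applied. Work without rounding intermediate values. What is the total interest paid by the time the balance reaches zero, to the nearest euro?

Monthly rate r = 9.6%/12 = 0.8% = 0.008.
Payoff takes n = ⌈−ln(1 − rB₀/P)/ln(1+r)⌉ = ⌈84.171⌉ = 85 payments; the last is €61.84.
Total paid = 84·€361.00 + €61.84 = €30,385.84.
Total interest = total paid − principal = €30,385.84 − €22,050.00 = €8,335.84.

€8,336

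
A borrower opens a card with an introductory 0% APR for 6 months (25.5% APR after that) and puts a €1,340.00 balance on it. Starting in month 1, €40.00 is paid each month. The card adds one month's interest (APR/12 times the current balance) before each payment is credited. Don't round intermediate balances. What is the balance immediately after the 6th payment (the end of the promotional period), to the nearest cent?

€1,100.00

Promo months 1–6 at r₀ = 0%/12 = 0; months 7+ at r₁ = 25.5%/12 = 0.02125.
After month 6 (no interest yet): B = €1,340.00 − 6·€40.00 = €1,100.00.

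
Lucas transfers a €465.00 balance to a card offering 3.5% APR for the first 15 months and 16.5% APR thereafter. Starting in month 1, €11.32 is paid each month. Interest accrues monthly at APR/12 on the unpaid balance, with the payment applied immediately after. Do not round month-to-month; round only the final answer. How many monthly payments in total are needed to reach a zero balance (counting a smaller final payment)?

50 months

Promo months 1–15 at r₀ = 3.5%/12 = 0.00291667; months 16+ at r₁ = 16.5%/12 = 0.01375.
After month 15: iterate B ← B·(1+r₀) − €11.32 for 15 months → €312.45.
Then at r₁ with €11.32/mo: n₂ = −ln(1 − r₁·B/P)/ln(1+r₁) ≈ 34.95 → 35 more payments.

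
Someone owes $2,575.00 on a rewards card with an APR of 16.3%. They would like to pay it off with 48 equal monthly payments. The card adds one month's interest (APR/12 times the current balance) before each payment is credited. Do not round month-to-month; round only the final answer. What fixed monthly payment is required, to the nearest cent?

Monthly rate r = 16.3%/12 = 1.35833% = 0.0135833.
Level-payment amortization: P = B₀·r / (1 − (1+r)^(−n)) = 2575.00·0.0135833 / (1 − 1.01358^(−48)).
Denominator 1 − (1+r)^(−48) = 0.476705842.
P = 34.9771 / 0.476705842 ≈ 73.37.

$73.37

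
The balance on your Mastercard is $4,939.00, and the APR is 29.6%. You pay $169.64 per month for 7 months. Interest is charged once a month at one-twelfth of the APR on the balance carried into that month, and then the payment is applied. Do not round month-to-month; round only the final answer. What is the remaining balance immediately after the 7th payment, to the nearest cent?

Monthly rate r = 29.6%/12 = 2.46667% = 0.0246667.
Each month: B ← B·(1+r) − $169.64.
Month 1: interest $121.83; balance after payment $4,891.19.
Month 2: interest $120.65; balance after payment $4,842.20.
Month 3: interest $119.44; balance after payment $4,792.00.
Month 4: interest $118.20; balance after payment $4,740.56.
Month 5: interest $116.93; balance after payment $4,687.86.
Month 6: interest $115.63; balance after payment $4,633.85.
Month 7: interest $114.30; balance after payment $4,578.51.

$4,578.51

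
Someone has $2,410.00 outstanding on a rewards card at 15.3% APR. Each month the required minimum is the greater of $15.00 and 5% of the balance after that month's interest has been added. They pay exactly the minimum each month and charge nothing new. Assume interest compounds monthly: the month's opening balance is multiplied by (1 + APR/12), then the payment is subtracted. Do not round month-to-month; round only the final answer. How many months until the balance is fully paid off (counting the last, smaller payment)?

78 months

Monthly rate r = 15.3%/12 = 1.275% = 0.01275.
While 5% of the post-interest balance exceeds $15.00, each month B ← (B·(1+r))·(1 − 0.05), i.e. B shrinks by the factor (1+r)·0.95 = 0.96211.
This holds for months 1–55. Entering month 56 the balance is $288.03; 5% of the post-interest balance is now below $15.00, so the flat $15.00 minimum applies from here.
From month 56 a fixed $15.00 at rate r clears $288.03 in 23 more payments. Total: 55 + 23 = 78 months.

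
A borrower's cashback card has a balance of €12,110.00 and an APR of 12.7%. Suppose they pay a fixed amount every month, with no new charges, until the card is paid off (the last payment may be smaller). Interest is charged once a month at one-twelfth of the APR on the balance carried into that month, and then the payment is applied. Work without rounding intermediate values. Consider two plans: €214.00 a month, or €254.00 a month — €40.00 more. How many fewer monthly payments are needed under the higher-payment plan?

20 fewer payments

Monthly rate r = 12.7%/12 = 1.05833% = 0.0105833.
At €214.00/mo: n = ⌈−ln(1 − rB₀/P)/ln(1+r)⌉ = 87 payments (last €165.97); total interest = total paid − €12,110.00 = €6,459.97.
At €254.00/mo: 67 payments (last €181.86); total interest €4,835.86.
Payments saved = 87 − 67 = 20.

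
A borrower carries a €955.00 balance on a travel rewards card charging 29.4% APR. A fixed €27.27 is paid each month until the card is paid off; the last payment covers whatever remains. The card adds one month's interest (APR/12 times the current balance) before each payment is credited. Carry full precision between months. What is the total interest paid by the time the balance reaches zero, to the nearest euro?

Monthly rate r = 29.4%/12 = 2.45% = 0.0245.
Payoff takes n = ⌈−ln(1 − rB₀/P)/ln(1+r)⌉ = ⌈80.641⌉ = 81 payments; the last is €17.55.
Total paid = 80·€27.27 + €17.55 = €2,199.15.
Total interest = total paid − principal = €2,199.15 − €955.00 = €1,244.15.

€1,244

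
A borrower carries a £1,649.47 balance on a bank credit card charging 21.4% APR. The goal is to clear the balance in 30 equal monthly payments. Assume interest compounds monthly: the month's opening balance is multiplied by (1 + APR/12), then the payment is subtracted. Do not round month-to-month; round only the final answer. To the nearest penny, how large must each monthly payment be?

£71.47

Monthly rate r = 21.4%/12 = 1.78333% = 0.0178333.
Level-payment amortization: P = B₀·r / (1 − (1+r)^(−n)) = 1649.47·0.0178333 / (1 − 1.01783^(−30)).
Denominator 1 − (1+r)^(−30) = 0.411563083.
P = 29.4155 / 0.411563083 ≈ 71.47.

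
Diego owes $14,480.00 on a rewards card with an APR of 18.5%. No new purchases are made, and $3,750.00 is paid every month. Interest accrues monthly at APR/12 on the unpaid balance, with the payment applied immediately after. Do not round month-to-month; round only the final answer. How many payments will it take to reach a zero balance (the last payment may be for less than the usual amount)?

Monthly rate r = 18.5%/12 = 1.54167% = 0.0154167.
Recurrence: B ← B·(1+r) − $3,750.00.
Month 1: interest $223.23; balance after payment $10,953.23.
Month 2: interest $168.86; balance after payment $7,372.10.
Month 3: interest $113.65; balance after payment $3,735.75.
Month 4: interest $57.59; balance after payment $43.34.
Month 5: interest $0.67; balance after payment $0.00.

5 months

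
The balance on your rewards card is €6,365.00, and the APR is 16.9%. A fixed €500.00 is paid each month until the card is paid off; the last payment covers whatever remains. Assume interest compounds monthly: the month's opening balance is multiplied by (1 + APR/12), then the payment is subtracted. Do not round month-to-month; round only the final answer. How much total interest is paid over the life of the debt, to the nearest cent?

€699.14

Monthly rate r = 16.9%/12 = 1.40833% = 0.0140833.
Payoff takes n = ⌈−ln(1 − rB₀/P)/ln(1+r)⌉ = ⌈14.128⌉ = 15 payments; the last is €64.14.
Total paid = 14·€500.00 + €64.14 = €7,064.14.
Total interest = total paid − principal = €7,064.14 − €6,365.00 = €699.14.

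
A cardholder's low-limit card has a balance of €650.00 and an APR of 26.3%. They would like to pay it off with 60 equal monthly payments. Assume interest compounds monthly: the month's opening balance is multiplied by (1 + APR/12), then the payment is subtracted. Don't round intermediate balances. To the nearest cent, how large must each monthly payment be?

€19.58

Monthly rate r = 26.3%/12 = 2.19167% = 0.0219167.
Level-payment amortization: P = B₀·r / (1 − (1+r)^(−n)) = 650.00·0.0219167 / (1 − 1.02192^(−60)).
Denominator 1 − (1+r)^(−60) = 0.727685312.
P = 14.2458 / 0.727685312 ≈ 19.58.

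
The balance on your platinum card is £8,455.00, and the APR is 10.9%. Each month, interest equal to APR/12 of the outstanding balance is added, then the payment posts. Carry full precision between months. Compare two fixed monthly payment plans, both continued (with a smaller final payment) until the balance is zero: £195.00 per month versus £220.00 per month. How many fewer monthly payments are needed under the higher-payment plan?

Monthly rate r = 10.9%/12 = 0.908333% = 0.00908333.
At £195.00/mo: n = ⌈−ln(1 − rB₀/P)/ln(1+r)⌉ = 56 payments (last £71.15); total interest = total paid − £8,455.00 = £2,341.15.
At £220.00/mo: 48 payments (last £107.13); total interest £1,992.13.
Payments saved = 56 − 48 = 8.

8 fewer payments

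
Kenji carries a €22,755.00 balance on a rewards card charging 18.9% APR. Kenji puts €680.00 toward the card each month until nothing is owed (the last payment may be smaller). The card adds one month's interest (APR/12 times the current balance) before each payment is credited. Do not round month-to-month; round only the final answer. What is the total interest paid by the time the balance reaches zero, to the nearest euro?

Monthly rate r = 18.9%/12 = 1.575% = 0.01575.
Payoff takes n = ⌈−ln(1 − rB₀/P)/ln(1+r)⌉ = ⌈47.914⌉ = 48 payments; the last is €621.62.
Total paid = 47·€680.00 + €621.62 = €32,581.62.
Total interest = total paid − principal = €32,581.62 − €22,755.00 = €9,826.62.

€9,827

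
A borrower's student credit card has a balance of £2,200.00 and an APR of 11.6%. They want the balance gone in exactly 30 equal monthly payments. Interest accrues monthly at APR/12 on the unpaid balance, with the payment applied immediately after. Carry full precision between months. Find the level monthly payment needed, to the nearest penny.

£84.83

Monthly rate r = 11.6%/12 = 0.966667% = 0.00966667.
Level-payment amortization: P = B₀·r / (1 − (1+r)^(−n)) = 2200.00·0.00966667 / (1 − 1.00967^(−30)).
Denominator 1 − (1+r)^(−30) = 0.250693601.
P = 21.2667 / 0.250693601 ≈ 84.83.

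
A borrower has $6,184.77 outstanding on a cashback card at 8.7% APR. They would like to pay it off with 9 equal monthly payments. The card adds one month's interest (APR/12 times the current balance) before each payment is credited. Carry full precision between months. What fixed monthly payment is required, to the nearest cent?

$712.35

Monthly rate r = 8.7%/12 = 0.725% = 0.00725.
Level-payment amortization: P = B₀·r / (1 − (1+r)^(−n)) = 6184.77·0.00725 / (1 − 1.00725^(−9)).
Denominator 1 − (1+r)^(−9) = 0.0629462231.
P = 44.8396 / 0.0629462231 ≈ 712.35.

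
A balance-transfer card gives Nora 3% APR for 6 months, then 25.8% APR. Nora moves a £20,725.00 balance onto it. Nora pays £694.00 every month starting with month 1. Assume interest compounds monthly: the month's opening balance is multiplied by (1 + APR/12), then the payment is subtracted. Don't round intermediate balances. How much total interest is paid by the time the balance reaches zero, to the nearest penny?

Promo months 1–6 at r₀ = 3%/12 = 0.0025; months 7+ at r₁ = 25.8%/12 = 0.0215.
After month 6: iterate B ← B·(1+r₀) − £694.00 for 6 months → £16,847.71.
Then at r₁ with £694.00/mo: n₂ = −ln(1 − r₁·B/P)/ln(1+r₁) ≈ 34.69 → 35 more payments.
Total paid = 40·£694.00 + £483.26 = £28,243.26; interest = £28,243.26 − £20,725.00 = £7,518.26.

£7,518.26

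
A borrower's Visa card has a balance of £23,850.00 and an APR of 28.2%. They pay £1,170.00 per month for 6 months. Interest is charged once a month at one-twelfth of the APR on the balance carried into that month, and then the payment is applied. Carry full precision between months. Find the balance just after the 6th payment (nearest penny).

Monthly rate r = 28.2%/12 = 2.35% = 0.0235.
Each month: B ← B·(1+r) − £1,170.00.
Month 1: interest £560.48; balance after payment £23,240.47.
Month 2: interest £546.15; balance after payment £22,616.63.
Month 3: interest £531.49; balance after payment £21,978.12.
Month 4: interest £516.49; balance after payment £21,324.60.
Month 5: interest £501.13; balance after payment £20,655.73.
Month 6: interest £485.41; balance after payment £19,971.14.

£19,971.14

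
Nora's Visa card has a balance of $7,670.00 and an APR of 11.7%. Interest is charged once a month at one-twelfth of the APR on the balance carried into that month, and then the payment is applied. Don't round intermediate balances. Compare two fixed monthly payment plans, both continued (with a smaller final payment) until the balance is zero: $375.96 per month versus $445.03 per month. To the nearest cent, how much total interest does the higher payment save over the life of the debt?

$155.70

Monthly rate r = 11.7%/12 = 0.975% = 0.00975.
At $375.96/mo: n = ⌈−ln(1 − rB₀/P)/ln(1+r)⌉ = 23 payments (last $322.68); total interest = total paid − $7,670.00 = $923.80.
At $445.03/mo: 19 payments (last $427.56); total interest $768.10.
Interest saved = $923.80 − $768.10 = $155.70.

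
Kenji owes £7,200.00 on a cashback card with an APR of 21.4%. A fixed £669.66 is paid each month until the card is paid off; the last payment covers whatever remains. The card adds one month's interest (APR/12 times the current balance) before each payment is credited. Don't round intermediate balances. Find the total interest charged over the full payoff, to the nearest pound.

£865

Monthly rate r = 21.4%/12 = 1.78333% = 0.0178333.
Payoff takes n = ⌈−ln(1 − rB₀/P)/ln(1+r)⌉ = ⌈12.043⌉ = 13 payments; the last is £28.89.
Total paid = 12·£669.66 + £28.89 = £8,064.81.
Total interest = total paid − principal = £8,064.81 − £7,200.00 = £864.81.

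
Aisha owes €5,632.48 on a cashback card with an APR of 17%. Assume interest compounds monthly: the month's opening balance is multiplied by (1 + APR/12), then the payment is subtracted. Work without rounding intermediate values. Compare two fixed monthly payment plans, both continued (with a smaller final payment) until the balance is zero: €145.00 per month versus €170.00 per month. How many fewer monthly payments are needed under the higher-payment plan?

Monthly rate r = 17%/12 = 1.41667% = 0.0141667.
At €145.00/mo: n = ⌈−ln(1 − rB₀/P)/ln(1+r)⌉ = 57 payments (last €117.74); total interest = total paid − €5,632.48 = €2,605.26.
At €170.00/mo: 46 payments (last €8.15); total interest €2,025.67.
Payments saved = 57 − 46 = 11.

11 fewer payments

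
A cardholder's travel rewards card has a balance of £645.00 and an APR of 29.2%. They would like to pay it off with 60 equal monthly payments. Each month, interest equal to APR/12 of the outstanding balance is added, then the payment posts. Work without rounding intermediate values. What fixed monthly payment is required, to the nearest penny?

£20.55

Monthly rate r = 29.2%/12 = 2.43333% = 0.0243333.
Level-payment amortization: P = B₀·r / (1 − (1+r)^(−n)) = 645.00·0.0243333 / (1 − 1.02433^(−60)).
Denominator 1 − (1+r)^(−60) = 0.763668469.
P = 15.695 / 0.763668469 ≈ 20.55.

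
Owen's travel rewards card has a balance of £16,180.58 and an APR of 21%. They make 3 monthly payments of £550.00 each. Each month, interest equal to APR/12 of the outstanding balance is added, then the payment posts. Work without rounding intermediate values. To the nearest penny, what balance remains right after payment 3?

Monthly rate r = 21%/12 = 1.75% = 0.0175.
Each month: B ← B·(1+r) − £550.00.
Month 1: interest £283.16; balance after payment £15,913.74.
Month 2: interest £278.49; balance after payment £15,642.23.
Month 3: interest £273.74; balance after payment £15,365.97.

£15,365.97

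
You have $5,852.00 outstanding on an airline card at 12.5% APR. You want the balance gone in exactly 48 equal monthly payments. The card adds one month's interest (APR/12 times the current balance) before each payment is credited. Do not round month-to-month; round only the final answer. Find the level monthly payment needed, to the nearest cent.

Monthly rate r = 12.5%/12 = 1.04167% = 0.0104167.
Level-payment amortization: P = B₀·r / (1 − (1+r)^(−n)) = 5852.00·0.0104167 / (1 − 1.01042^(−48)).
Denominator 1 − (1+r)^(−48) = 0.391898687.
P = 60.9583 / 0.391898687 ≈ 155.55.

$155.55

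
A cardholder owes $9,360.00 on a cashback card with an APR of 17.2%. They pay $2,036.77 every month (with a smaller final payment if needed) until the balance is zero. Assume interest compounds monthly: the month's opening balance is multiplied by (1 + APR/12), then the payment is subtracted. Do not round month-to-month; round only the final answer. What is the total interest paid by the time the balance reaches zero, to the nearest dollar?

Monthly rate r = 17.2%/12 = 1.43333% = 0.0143333.
Payoff takes n = ⌈−ln(1 − rB₀/P)/ln(1+r)⌉ = ⌈4.788⌉ = 5 payments; the last is $1,607.08.
Total paid = 4·$2,036.77 + $1,607.08 = $9,754.16.
Total interest = total paid − principal = $9,754.16 − $9,360.00 = $394.16.

$394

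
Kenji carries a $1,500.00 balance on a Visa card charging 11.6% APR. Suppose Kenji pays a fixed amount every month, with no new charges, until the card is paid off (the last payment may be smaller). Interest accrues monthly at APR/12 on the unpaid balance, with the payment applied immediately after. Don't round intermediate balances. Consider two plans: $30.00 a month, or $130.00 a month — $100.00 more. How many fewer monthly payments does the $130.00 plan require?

Monthly rate r = 11.6%/12 = 0.966667% = 0.00966667.
At $30.00/mo: n = ⌈−ln(1 − rB₀/P)/ln(1+r)⌉ = 69 payments (last $19.31); total interest = total paid − $1,500.00 = $559.31.
At $130.00/mo: 13 payments (last $38.25); total interest $98.25.
Payments saved = 69 − 13 = 56.

56 fewer payments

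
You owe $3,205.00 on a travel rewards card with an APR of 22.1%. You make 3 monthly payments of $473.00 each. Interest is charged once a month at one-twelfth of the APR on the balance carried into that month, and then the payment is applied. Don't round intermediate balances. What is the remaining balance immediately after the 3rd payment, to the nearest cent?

Monthly rate r = 22.1%/12 = 1.84167% = 0.0184167.
Each month: B ← B·(1+r) − $473.00.
Month 1: interest $59.03; balance after payment $2,791.03.
Month 2: interest $51.40; balance after payment $2,369.43.
Month 3: interest $43.64; balance after payment $1,940.06.

$1,940.06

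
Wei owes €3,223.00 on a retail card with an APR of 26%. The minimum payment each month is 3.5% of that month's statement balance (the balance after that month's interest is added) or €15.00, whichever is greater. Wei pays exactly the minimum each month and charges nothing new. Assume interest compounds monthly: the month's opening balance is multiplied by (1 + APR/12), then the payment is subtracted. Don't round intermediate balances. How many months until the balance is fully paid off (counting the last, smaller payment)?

188 months

Monthly rate r = 26%/12 = 2.16667% = 0.0216667.
While 3.5% of the post-interest balance exceeds €15.00, each month B ← (B·(1+r))·(1 − 0.035), i.e. B shrinks by the factor (1+r)·0.965 = 0.98591.
This holds for months 1–144. Entering month 145 the balance is €417.56; 3.5% of the post-interest balance is now below €15.00, so the flat €15.00 minimum applies from here.
From month 145 a fixed €15.00 at rate r clears €417.56 in 44 more payments. Total: 144 + 44 = 188 months.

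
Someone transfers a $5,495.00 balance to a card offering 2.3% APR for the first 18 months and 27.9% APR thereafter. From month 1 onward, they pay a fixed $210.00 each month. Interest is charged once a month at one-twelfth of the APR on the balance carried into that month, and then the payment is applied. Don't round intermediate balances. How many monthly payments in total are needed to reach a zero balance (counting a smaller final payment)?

28 payments

Promo months 1–18 at r₀ = 2.3%/12 = 0.00191667; months 19+ at r₁ = 27.9%/12 = 0.02325.
After month 18: iterate B ← B·(1+r₀) − $210.00 for 18 months → $1,845.48.
Then at r₁ with $210.00/mo: n₂ = −ln(1 − r₁·B/P)/ln(1+r₁) ≈ 9.94 → 10 more payments.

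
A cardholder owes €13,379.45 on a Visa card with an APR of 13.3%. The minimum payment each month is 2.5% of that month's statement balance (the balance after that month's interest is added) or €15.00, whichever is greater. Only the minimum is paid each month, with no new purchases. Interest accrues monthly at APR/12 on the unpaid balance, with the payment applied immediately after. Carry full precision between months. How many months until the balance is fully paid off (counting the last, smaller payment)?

Monthly rate r = 13.3%/12 = 1.10833% = 0.0110833.
While 2.5% of the post-interest balance exceeds €15.00, each month B ← (B·(1+r))·(1 − 0.025), i.e. B shrinks by the factor (1+r)·0.975 = 0.98581.
This holds for months 1–218. Entering month 219 the balance is €592.93; 2.5% of the post-interest balance is now below €15.00, so the flat €15.00 minimum applies from here.
From month 219 a fixed €15.00 at rate r clears €592.93 in 53 more payments. Total: 218 + 53 = 271 months.

271 months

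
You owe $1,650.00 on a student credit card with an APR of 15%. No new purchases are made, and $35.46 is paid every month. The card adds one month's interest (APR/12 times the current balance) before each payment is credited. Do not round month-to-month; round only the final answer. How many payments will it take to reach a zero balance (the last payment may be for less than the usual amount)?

71 months

Monthly rate r = 15%/12 = 1.25% = 0.0125.
Recurrence: B ← B·(1+r) − $35.46.
Month 1: interest $20.62; balance after payment $1,635.16.
Month 2: interest $20.44; balance after payment $1,620.14.
Closed form: n = −ln(1 − rB₀/P)/ln(1+r) = −ln(0.41836)/ln(1.0125) ≈ 70.148, so the balance reaches zero during payment 71.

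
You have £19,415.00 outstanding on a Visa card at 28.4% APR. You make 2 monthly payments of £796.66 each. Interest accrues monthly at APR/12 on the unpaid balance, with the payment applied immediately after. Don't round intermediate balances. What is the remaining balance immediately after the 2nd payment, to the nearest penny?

Monthly rate r = 28.4%/12 = 2.36667% = 0.0236667.
Each month: B ← B·(1+r) − £796.66.
Month 1: interest £459.49; balance after payment £19,077.83.
Month 2: interest £451.51; balance after payment £18,732.68.

£18,732.68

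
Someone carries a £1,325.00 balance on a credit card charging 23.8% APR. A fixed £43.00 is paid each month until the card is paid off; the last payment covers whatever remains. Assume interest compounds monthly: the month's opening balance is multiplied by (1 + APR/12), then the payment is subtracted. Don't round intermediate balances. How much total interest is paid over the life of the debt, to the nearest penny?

Monthly rate r = 23.8%/12 = 1.98333% = 0.0198333.
Payoff takes n = ⌈−ln(1 − rB₀/P)/ln(1+r)⌉ = ⌈48.095⌉ = 49 payments; the last is £4.11.
Total paid = 48·£43.00 + £4.11 = £2,068.11.
Total interest = total paid − principal = £2,068.11 − £1,325.00 = £743.11.

£743.11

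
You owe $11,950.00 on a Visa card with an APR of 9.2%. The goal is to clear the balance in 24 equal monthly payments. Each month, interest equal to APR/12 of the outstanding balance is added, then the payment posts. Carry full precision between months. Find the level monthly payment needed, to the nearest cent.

$547.03

Monthly rate r = 9.2%/12 = 0.766667% = 0.00766667.
Level-payment amortization: P = B₀·r / (1 − (1+r)^(−n)) = 11950.00·0.00766667 / (1 − 1.00767^(−24)).
Denominator 1 − (1+r)^(−24) = 0.167480181.
P = 91.6167 / 0.167480181 ≈ 547.03.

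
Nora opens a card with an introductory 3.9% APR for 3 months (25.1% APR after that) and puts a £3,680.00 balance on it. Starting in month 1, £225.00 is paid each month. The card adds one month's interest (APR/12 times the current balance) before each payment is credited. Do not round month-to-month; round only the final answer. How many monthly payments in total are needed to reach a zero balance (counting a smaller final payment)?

Promo months 1–3 at r₀ = 3.9%/12 = 0.00325; months 4+ at r₁ = 25.1%/12 = 0.0209167.
After month 3: iterate B ← B·(1+r₀) − £225.00 for 3 months → £3,038.80.
Then at r₁ with £225.00/mo: n₂ = −ln(1 − r₁·B/P)/ln(1+r₁) ≈ 16.04 → 17 more payments.

20 payments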